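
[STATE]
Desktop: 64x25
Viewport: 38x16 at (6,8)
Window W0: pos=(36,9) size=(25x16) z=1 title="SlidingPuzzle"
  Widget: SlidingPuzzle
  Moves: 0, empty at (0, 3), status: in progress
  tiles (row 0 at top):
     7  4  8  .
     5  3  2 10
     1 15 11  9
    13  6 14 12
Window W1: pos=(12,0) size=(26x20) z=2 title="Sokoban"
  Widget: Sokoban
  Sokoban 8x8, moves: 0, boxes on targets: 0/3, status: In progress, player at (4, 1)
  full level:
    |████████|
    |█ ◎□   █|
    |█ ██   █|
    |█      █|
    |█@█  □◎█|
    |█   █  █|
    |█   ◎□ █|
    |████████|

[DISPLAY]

      ┃█   █  █                ┃      
      ┃█   ◎□ █                ┃━━━━━━
      ┃████████                ┃Slidin
      ┃Moves: 0  0/3           ┃──────
      ┃                        ┃────┬─
      ┃                        ┃  7 │ 
      ┃                        ┃────┼─
      ┃                        ┃  5 │ 
      ┃                        ┃────┼─
      ┃                        ┃  1 │ 
      ┃                        ┃────┼─
      ┗━━━━━━━━━━━━━━━━━━━━━━━━┛ 13 │ 
                              ┃└────┴─
                              ┃Moves: 
                              ┃       
                              ┃       


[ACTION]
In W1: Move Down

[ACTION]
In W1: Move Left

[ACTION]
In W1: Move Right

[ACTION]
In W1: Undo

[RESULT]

      ┃█@  █  █                ┃      
      ┃█   ◎□ █                ┃━━━━━━
      ┃████████                ┃Slidin
      ┃Moves: 1  0/3           ┃──────
      ┃                        ┃────┬─
      ┃                        ┃  7 │ 
      ┃                        ┃────┼─
      ┃                        ┃  5 │ 
      ┃                        ┃────┼─
      ┃                        ┃  1 │ 
      ┃                        ┃────┼─
      ┗━━━━━━━━━━━━━━━━━━━━━━━━┛ 13 │ 
                              ┃└────┴─
                              ┃Moves: 
                              ┃       
                              ┃       


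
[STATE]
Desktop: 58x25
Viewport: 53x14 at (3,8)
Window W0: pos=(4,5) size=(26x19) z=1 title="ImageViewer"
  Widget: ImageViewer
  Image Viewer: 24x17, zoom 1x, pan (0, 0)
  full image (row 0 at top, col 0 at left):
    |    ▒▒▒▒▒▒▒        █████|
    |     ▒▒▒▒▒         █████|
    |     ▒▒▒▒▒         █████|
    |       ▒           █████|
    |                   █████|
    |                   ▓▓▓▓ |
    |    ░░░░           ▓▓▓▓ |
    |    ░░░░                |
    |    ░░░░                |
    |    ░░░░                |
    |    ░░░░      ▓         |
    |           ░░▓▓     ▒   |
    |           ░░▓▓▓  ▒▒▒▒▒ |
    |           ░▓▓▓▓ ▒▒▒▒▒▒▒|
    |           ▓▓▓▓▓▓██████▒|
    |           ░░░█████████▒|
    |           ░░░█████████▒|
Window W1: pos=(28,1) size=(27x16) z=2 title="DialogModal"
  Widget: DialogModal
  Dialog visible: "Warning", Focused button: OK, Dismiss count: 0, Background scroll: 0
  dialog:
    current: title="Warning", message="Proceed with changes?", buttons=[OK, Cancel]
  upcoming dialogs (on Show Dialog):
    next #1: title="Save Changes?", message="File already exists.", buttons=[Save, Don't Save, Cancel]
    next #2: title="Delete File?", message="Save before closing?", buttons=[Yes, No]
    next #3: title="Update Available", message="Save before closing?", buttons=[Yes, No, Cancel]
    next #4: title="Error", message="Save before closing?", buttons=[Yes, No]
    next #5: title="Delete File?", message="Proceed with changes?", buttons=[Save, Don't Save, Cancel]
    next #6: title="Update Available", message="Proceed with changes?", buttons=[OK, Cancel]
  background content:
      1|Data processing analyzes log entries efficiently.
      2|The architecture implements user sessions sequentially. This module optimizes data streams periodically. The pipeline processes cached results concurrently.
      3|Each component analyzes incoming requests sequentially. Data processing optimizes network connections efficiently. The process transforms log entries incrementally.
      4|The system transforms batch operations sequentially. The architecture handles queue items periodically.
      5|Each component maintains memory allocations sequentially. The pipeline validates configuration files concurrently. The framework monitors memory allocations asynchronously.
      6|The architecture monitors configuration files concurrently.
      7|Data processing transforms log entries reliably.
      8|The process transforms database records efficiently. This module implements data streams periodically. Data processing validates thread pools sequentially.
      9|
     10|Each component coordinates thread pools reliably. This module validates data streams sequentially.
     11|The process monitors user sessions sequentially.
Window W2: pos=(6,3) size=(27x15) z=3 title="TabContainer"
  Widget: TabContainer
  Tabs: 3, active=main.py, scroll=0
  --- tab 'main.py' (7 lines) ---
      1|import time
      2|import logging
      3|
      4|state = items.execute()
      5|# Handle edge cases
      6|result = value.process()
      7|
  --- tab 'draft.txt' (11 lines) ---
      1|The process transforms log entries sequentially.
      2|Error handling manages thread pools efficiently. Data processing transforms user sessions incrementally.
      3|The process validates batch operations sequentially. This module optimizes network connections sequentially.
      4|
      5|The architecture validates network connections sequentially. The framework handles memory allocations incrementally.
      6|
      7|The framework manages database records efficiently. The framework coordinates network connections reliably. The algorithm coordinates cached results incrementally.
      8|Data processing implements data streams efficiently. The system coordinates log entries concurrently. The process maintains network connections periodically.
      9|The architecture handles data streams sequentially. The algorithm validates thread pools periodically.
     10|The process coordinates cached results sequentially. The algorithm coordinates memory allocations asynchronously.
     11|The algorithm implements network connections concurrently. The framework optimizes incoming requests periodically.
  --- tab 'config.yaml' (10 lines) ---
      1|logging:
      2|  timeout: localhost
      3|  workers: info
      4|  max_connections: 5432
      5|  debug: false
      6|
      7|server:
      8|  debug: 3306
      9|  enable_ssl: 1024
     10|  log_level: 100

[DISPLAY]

 ┃ ┃import time              ┃     Warning      │s ┃ 
 ┃ ┃import logging           ┃roceed with change│rs┃ 
 ┃ ┃                         ┃  [OK]  Cancel    │rm┃ 
 ┃ ┃state = items.execute()  ┃──────────────────┘da┃ 
 ┃ ┃# Handle edge cases      ┃                     ┃ 
 ┃ ┃result = value.process() ┃ component coordinate┃ 
 ┃ ┃                         ┃process monitors user┃ 
 ┃ ┃                         ┃                     ┃ 
 ┃ ┃                         ┃━━━━━━━━━━━━━━━━━━━━━┛ 
 ┃ ┗━━━━━━━━━━━━━━━━━━━━━━━━━┛                       
 ┃    ░░░░      ▓         ┃                          
 ┃           ░░▓▓     ▒   ┃                          
 ┃           ░░▓▓▓  ▒▒▒▒▒ ┃                          
 ┃           ░▓▓▓▓ ▒▒▒▒▒▒▒┃                          


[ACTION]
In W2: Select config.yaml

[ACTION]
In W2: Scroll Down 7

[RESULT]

 ┃ ┃  debug: 3306            ┃     Warning      │s ┃ 
 ┃ ┃  enable_ssl: 1024       ┃roceed with change│rs┃ 
 ┃ ┃  log_level: 100         ┃  [OK]  Cancel    │rm┃ 
 ┃ ┃                         ┃──────────────────┘da┃ 
 ┃ ┃                         ┃                     ┃ 
 ┃ ┃                         ┃ component coordinate┃ 
 ┃ ┃                         ┃process monitors user┃ 
 ┃ ┃                         ┃                     ┃ 
 ┃ ┃                         ┃━━━━━━━━━━━━━━━━━━━━━┛ 
 ┃ ┗━━━━━━━━━━━━━━━━━━━━━━━━━┛                       
 ┃    ░░░░      ▓         ┃                          
 ┃           ░░▓▓     ▒   ┃                          
 ┃           ░░▓▓▓  ▒▒▒▒▒ ┃                          
 ┃           ░▓▓▓▓ ▒▒▒▒▒▒▒┃                          


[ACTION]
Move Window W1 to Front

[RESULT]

 ┃ ┃  debug: 3306        ┃Ea│      Warning      │s ┃ 
 ┃ ┃  enable_ssl: 1024   ┃Th│Proceed with change│rs┃ 
 ┃ ┃  log_level: 100     ┃Da│   [OK]  Cancel    │rm┃ 
 ┃ ┃                     ┃Th└───────────────────┘da┃ 
 ┃ ┃                     ┃                         ┃ 
 ┃ ┃                     ┃Each component coordinate┃ 
 ┃ ┃                     ┃The process monitors user┃ 
 ┃ ┃                     ┃                         ┃ 
 ┃ ┃                     ┗━━━━━━━━━━━━━━━━━━━━━━━━━┛ 
 ┃ ┗━━━━━━━━━━━━━━━━━━━━━━━━━┛                       
 ┃    ░░░░      ▓         ┃                          
 ┃           ░░▓▓     ▒   ┃                          
 ┃           ░░▓▓▓  ▒▒▒▒▒ ┃                          
 ┃           ░▓▓▓▓ ▒▒▒▒▒▒▒┃                          


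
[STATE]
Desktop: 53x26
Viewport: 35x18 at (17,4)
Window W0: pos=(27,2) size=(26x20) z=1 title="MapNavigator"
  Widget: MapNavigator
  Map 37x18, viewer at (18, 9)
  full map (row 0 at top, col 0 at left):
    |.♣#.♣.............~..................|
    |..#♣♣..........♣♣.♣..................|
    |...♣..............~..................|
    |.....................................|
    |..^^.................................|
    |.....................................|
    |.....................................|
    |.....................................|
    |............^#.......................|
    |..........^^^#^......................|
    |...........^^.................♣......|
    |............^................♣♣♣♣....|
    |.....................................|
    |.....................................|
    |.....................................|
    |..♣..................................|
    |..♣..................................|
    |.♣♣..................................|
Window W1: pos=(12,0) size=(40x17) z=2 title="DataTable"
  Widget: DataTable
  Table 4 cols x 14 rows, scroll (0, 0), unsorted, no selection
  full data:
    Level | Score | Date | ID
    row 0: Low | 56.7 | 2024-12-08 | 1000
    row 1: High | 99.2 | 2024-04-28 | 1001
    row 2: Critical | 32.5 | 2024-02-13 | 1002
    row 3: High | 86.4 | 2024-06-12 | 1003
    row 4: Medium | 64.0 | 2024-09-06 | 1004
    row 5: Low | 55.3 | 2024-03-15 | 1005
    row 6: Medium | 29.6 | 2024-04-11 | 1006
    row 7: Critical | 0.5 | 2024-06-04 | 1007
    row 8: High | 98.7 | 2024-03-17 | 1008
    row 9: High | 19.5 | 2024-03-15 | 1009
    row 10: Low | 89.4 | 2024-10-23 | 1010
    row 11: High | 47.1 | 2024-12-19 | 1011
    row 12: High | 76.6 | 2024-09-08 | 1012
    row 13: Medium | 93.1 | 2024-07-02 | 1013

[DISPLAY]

────┼─────┼──────────┼────        ┃
    │56.7 │2024-12-08│1000        ┃
    │99.2 │2024-04-28│1001        ┃
ical│32.5 │2024-02-13│1002        ┃
    │86.4 │2024-06-12│1003        ┃
um  │64.0 │2024-09-06│1004        ┃
    │55.3 │2024-03-15│1005        ┃
um  │29.6 │2024-04-11│1006        ┃
ical│0.5  │2024-06-04│1007        ┃
    │98.7 │2024-03-17│1008        ┃
    │19.5 │2024-03-15│1009        ┃
    │89.4 │2024-10-23│1010        ┃
━━━━━━━━━━━━━━━━━━━━━━━━━━━━━━━━━━┛
          ┃........................
          ┃........................
          ┃........................
          ┃........................
          ┗━━━━━━━━━━━━━━━━━━━━━━━━


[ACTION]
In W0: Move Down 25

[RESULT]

────┼─────┼──────────┼────        ┃
    │56.7 │2024-12-08│1000        ┃
    │99.2 │2024-04-28│1001        ┃
ical│32.5 │2024-02-13│1002        ┃
    │86.4 │2024-06-12│1003        ┃
um  │64.0 │2024-09-06│1004        ┃
    │55.3 │2024-03-15│1005        ┃
um  │29.6 │2024-04-11│1006        ┃
ical│0.5  │2024-06-04│1007        ┃
    │98.7 │2024-03-17│1008        ┃
    │19.5 │2024-03-15│1009        ┃
    │89.4 │2024-10-23│1010        ┃
━━━━━━━━━━━━━━━━━━━━━━━━━━━━━━━━━━┛
          ┃                        
          ┃                        
          ┃                        
          ┃                        
          ┗━━━━━━━━━━━━━━━━━━━━━━━━


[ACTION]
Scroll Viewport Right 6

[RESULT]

───┼─────┼──────────┼────        ┃┨
   │56.7 │2024-12-08│1000        ┃┃
   │99.2 │2024-04-28│1001        ┃┃
cal│32.5 │2024-02-13│1002        ┃┃
   │86.4 │2024-06-12│1003        ┃┃
m  │64.0 │2024-09-06│1004        ┃┃
   │55.3 │2024-03-15│1005        ┃┃
m  │29.6 │2024-04-11│1006        ┃┃
cal│0.5  │2024-06-04│1007        ┃┃
   │98.7 │2024-03-17│1008        ┃┃
   │19.5 │2024-03-15│1009        ┃┃
   │89.4 │2024-10-23│1010        ┃┃
━━━━━━━━━━━━━━━━━━━━━━━━━━━━━━━━━┛┃
         ┃                        ┃
         ┃                        ┃
         ┃                        ┃
         ┃                        ┃
         ┗━━━━━━━━━━━━━━━━━━━━━━━━┛


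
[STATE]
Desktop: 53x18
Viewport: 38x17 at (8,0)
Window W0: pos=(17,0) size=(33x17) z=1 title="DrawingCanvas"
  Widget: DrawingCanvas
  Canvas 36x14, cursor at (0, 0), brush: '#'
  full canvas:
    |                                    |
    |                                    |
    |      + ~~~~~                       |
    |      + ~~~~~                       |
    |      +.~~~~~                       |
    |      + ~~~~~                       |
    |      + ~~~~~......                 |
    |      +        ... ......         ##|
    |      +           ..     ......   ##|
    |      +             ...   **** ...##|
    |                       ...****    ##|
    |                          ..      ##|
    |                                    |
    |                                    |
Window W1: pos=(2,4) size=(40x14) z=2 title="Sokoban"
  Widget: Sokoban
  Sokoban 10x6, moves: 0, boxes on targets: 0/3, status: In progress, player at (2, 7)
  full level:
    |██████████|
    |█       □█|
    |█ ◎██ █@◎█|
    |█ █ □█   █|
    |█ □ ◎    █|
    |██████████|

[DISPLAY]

         ┏━━━━━━━━━━━━━━━━━━━━━━━━━━━━
         ┃ DrawingCanvas              
         ┠────────────────────────────
         ┃+                           
━━━━━━━━━━━━━━━━━━━━━━━━━━━━━━━━━┓    
ban                              ┃    
─────────────────────────────────┨    
█████                            ┃    
   □█                            ┃    
 █@◎█                            ┃    
█   █                            ┃.   
    █                            ┃ ...
█████                            ┃  **
: 0  0/3                         ┃..**
                                 ┃  ..
                                 ┃    
                                 ┃━━━━


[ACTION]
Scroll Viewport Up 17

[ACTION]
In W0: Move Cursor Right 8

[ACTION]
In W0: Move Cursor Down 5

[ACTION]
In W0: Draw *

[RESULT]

         ┏━━━━━━━━━━━━━━━━━━━━━━━━━━━━
         ┃ DrawingCanvas              
         ┠────────────────────────────
         ┃                            
━━━━━━━━━━━━━━━━━━━━━━━━━━━━━━━━━┓    
ban                              ┃    
─────────────────────────────────┨    
█████                            ┃    
   □█                            ┃    
 █@◎█                            ┃    
█   █                            ┃.   
    █                            ┃ ...
█████                            ┃  **
: 0  0/3                         ┃..**
                                 ┃  ..
                                 ┃    
                                 ┃━━━━


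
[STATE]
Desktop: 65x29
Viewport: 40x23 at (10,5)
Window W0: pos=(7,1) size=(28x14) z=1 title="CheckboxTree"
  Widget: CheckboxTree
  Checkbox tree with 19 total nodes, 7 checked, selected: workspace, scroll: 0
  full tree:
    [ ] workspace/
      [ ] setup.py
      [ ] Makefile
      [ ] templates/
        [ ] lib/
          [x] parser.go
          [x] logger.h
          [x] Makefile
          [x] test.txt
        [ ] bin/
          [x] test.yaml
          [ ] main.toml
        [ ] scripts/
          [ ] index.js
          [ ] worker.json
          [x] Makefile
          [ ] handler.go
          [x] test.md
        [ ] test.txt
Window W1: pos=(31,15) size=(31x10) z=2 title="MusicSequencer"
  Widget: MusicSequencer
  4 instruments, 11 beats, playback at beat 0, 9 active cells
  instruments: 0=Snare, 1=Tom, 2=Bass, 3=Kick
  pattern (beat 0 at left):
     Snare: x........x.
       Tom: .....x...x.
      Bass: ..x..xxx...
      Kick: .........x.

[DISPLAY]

 [ ] setup.py           ┃               
 [ ] Makefile           ┃               
 [-] templates/         ┃               
   [x] lib/             ┃               
     [x] parser.go      ┃               
     [x] logger.h       ┃               
     [x] Makefile       ┃               
     [x] test.txt       ┃               
   [-] bin/             ┃               
━━━━━━━━━━━━━━━━━━━━━━━━┛               
                     ┏━━━━━━━━━━━━━━━━━━
                     ┃ MusicSequencer   
                     ┠──────────────────
                     ┃      ▼1234567890 
                     ┃ Snare█········█· 
                     ┃   Tom·····█···█· 
                     ┃  Bass··█··███··· 
                     ┃  Kick·········█· 
                     ┃                  
                     ┗━━━━━━━━━━━━━━━━━━
                                        
                                        
                                        


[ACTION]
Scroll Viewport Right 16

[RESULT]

         ┃                              
         ┃                              
         ┃                              
         ┃                              
.go      ┃                              
.h       ┃                              
le       ┃                              
xt       ┃                              
         ┃                              
━━━━━━━━━┛                              
      ┏━━━━━━━━━━━━━━━━━━━━━━━━━━━━━┓   
      ┃ MusicSequencer              ┃   
      ┠─────────────────────────────┨   
      ┃      ▼1234567890            ┃   
      ┃ Snare█········█·            ┃   
      ┃   Tom·····█···█·            ┃   
      ┃  Bass··█··███···            ┃   
      ┃  Kick·········█·            ┃   
      ┃                             ┃   
      ┗━━━━━━━━━━━━━━━━━━━━━━━━━━━━━┛   
                                        
                                        
                                        


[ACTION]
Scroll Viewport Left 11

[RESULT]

 setup.py           ┃                   
 Makefile           ┃                   
 templates/         ┃                   
x] lib/             ┃                   
 [x] parser.go      ┃                   
 [x] logger.h       ┃                   
 [x] Makefile       ┃                   
 [x] test.txt       ┃                   
-] bin/             ┃                   
━━━━━━━━━━━━━━━━━━━━┛                   
                 ┏━━━━━━━━━━━━━━━━━━━━━━
                 ┃ MusicSequencer       
                 ┠──────────────────────
                 ┃      ▼1234567890     
                 ┃ Snare█········█·     
                 ┃   Tom·····█···█·     
                 ┃  Bass··█··███···     
                 ┃  Kick·········█·     
                 ┃                      
                 ┗━━━━━━━━━━━━━━━━━━━━━━
                                        
                                        
                                        


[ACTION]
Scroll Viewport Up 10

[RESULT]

                                        
━━━━━━━━━━━━━━━━━━━━┓                   
boxTree             ┃                   
────────────────────┨                   
orkspace/           ┃                   
 setup.py           ┃                   
 Makefile           ┃                   
 templates/         ┃                   
x] lib/             ┃                   
 [x] parser.go      ┃                   
 [x] logger.h       ┃                   
 [x] Makefile       ┃                   
 [x] test.txt       ┃                   
-] bin/             ┃                   
━━━━━━━━━━━━━━━━━━━━┛                   
                 ┏━━━━━━━━━━━━━━━━━━━━━━
                 ┃ MusicSequencer       
                 ┠──────────────────────
                 ┃      ▼1234567890     
                 ┃ Snare█········█·     
                 ┃   Tom·····█···█·     
                 ┃  Bass··█··███···     
                 ┃  Kick·········█·     


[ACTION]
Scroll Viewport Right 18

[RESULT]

                                        
━━━━━━━━━┓                              
         ┃                              
─────────┨                              
         ┃                              
         ┃                              
         ┃                              
         ┃                              
         ┃                              
.go      ┃                              
.h       ┃                              
le       ┃                              
xt       ┃                              
         ┃                              
━━━━━━━━━┛                              
      ┏━━━━━━━━━━━━━━━━━━━━━━━━━━━━━┓   
      ┃ MusicSequencer              ┃   
      ┠─────────────────────────────┨   
      ┃      ▼1234567890            ┃   
      ┃ Snare█········█·            ┃   
      ┃   Tom·····█···█·            ┃   
      ┃  Bass··█··███···            ┃   
      ┃  Kick·········█·            ┃   


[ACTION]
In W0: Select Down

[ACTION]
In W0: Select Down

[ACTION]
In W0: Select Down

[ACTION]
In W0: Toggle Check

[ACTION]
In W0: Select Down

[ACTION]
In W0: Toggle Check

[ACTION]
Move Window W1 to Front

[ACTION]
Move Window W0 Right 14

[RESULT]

                                        
━━━━━━━━━━━━━━━━━━━━━━━┓                
eckboxTree             ┃                
───────────────────────┨                
] workspace/           ┃                
[ ] setup.py           ┃                
[ ] Makefile           ┃                
[-] templates/         ┃                
  [ ] lib/             ┃                
    [ ] parser.go      ┃                
    [ ] logger.h       ┃                
    [ ] Makefile       ┃                
    [ ] test.txt       ┃                
  [x] bin/             ┃                
━━━━━━━━━━━━━━━━━━━━━━━┛                
      ┏━━━━━━━━━━━━━━━━━━━━━━━━━━━━━┓   
      ┃ MusicSequencer              ┃   
      ┠─────────────────────────────┨   
      ┃      ▼1234567890            ┃   
      ┃ Snare█········█·            ┃   
      ┃   Tom·····█···█·            ┃   
      ┃  Bass··█··███···            ┃   
      ┃  Kick·········█·            ┃   


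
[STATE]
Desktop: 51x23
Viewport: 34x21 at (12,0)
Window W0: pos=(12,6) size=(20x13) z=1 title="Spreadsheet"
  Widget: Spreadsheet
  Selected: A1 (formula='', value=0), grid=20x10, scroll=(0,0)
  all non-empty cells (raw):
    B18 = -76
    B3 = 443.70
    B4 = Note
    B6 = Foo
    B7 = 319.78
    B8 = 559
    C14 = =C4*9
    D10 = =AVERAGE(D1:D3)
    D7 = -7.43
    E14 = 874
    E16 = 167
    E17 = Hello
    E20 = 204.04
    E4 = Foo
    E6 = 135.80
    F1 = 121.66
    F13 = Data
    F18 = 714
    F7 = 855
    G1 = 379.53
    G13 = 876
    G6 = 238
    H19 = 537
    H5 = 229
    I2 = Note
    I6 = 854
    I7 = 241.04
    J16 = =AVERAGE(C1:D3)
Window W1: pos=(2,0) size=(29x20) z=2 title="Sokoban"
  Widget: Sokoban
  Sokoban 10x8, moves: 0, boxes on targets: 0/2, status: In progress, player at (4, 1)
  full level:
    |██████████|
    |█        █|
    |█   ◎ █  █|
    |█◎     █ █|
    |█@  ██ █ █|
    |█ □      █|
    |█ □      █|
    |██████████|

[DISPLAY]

━━━━━━━━━━━━━━━━━━┓               
                  ┃               
──────────────────┨               
█                 ┃               
█                 ┃               
█                 ┃               
█                 ┃┓              
█                 ┃┃              
█                 ┃┨              
█                 ┃┃              
█                 ┃┃              
 0/2              ┃┃              
                  ┃┃              
                  ┃┃              
                  ┃┃              
                  ┃┃              
                  ┃┃              
                  ┃┃              
                  ┃┛              
━━━━━━━━━━━━━━━━━━┛               
                                  


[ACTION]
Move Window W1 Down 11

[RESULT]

                                  
                                  
                                  
━━━━━━━━━━━━━━━━━━┓               
                  ┃               
──────────────────┨               
█                 ┃┓              
█                 ┃┃              
█                 ┃┨              
█                 ┃┃              
█                 ┃┃              
█                 ┃┃              
█                 ┃┃              
█                 ┃┃              
 0/2              ┃┃              
                  ┃┃              
                  ┃┃              
                  ┃┃              
                  ┃┛              
                  ┃               
                  ┃               


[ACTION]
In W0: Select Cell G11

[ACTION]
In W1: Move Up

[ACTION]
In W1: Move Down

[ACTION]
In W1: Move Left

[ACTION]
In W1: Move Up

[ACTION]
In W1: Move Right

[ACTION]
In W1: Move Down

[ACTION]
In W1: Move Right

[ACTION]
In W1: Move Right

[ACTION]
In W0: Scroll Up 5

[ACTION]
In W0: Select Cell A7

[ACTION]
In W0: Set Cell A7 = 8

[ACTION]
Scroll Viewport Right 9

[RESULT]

                                  
                                  
                                  
━━━━━━━━━━━━━┓                    
             ┃                    
─────────────┨                    
             ┃┓                   
             ┃┃                   
             ┃┨                   
             ┃┃                   
             ┃┃                   
             ┃┃                   
             ┃┃                   
             ┃┃                   
             ┃┃                   
             ┃┃                   
             ┃┃                   
             ┃┃                   
             ┃┛                   
             ┃                    
             ┃                    


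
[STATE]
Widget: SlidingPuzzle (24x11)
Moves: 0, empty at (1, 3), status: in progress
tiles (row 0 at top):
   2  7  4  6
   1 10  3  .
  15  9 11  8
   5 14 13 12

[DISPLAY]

┌────┬────┬────┬────┐   
│  2 │  7 │  4 │  6 │   
├────┼────┼────┼────┤   
│  1 │ 10 │  3 │    │   
├────┼────┼────┼────┤   
│ 15 │  9 │ 11 │  8 │   
├────┼────┼────┼────┤   
│  5 │ 14 │ 13 │ 12 │   
└────┴────┴────┴────┘   
Moves: 0                
                        


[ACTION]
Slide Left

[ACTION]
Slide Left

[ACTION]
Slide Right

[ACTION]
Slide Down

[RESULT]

┌────┬────┬────┬────┐   
│  2 │  7 │    │  6 │   
├────┼────┼────┼────┤   
│  1 │ 10 │  4 │  3 │   
├────┼────┼────┼────┤   
│ 15 │  9 │ 11 │  8 │   
├────┼────┼────┼────┤   
│  5 │ 14 │ 13 │ 12 │   
└────┴────┴────┴────┘   
Moves: 2                
                        


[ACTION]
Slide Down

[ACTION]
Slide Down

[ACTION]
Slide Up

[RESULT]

┌────┬────┬────┬────┐   
│  2 │  7 │  4 │  6 │   
├────┼────┼────┼────┤   
│  1 │ 10 │    │  3 │   
├────┼────┼────┼────┤   
│ 15 │  9 │ 11 │  8 │   
├────┼────┼────┼────┤   
│  5 │ 14 │ 13 │ 12 │   
└────┴────┴────┴────┘   
Moves: 3                
                        


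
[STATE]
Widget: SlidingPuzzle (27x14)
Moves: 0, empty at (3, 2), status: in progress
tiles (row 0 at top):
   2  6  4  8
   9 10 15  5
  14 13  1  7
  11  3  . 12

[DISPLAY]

┌────┬────┬────┬────┐      
│  2 │  6 │  4 │  8 │      
├────┼────┼────┼────┤      
│  9 │ 10 │ 15 │  5 │      
├────┼────┼────┼────┤      
│ 14 │ 13 │  1 │  7 │      
├────┼────┼────┼────┤      
│ 11 │  3 │    │ 12 │      
└────┴────┴────┴────┘      
Moves: 0                   
                           
                           
                           
                           


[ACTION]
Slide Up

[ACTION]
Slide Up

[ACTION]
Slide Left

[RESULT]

┌────┬────┬────┬────┐      
│  2 │  6 │  4 │  8 │      
├────┼────┼────┼────┤      
│  9 │ 10 │ 15 │  5 │      
├────┼────┼────┼────┤      
│ 14 │ 13 │  1 │  7 │      
├────┼────┼────┼────┤      
│ 11 │  3 │ 12 │    │      
└────┴────┴────┴────┘      
Moves: 1                   
                           
                           
                           
                           


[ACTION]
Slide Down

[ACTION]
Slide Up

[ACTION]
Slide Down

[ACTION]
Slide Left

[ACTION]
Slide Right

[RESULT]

┌────┬────┬────┬────┐      
│  2 │  6 │  4 │  8 │      
├────┼────┼────┼────┤      
│  9 │ 10 │ 15 │  5 │      
├────┼────┼────┼────┤      
│ 14 │ 13 │    │  1 │      
├────┼────┼────┼────┤      
│ 11 │  3 │ 12 │  7 │      
└────┴────┴────┴────┘      
Moves: 5                   
                           
                           
                           
                           


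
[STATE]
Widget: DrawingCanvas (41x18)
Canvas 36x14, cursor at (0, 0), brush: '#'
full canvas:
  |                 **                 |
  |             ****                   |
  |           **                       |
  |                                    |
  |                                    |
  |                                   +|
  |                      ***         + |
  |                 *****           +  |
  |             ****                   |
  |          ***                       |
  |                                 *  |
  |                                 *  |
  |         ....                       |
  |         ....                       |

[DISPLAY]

+                **                      
             ****                        
           **                            
                                         
                                         
                                   +     
                      ***         +      
                 *****           +       
             ****                        
          ***                            
                                 *       
                                 *       
         ....                            
         ....                            
                                         
                                         
                                         
                                         


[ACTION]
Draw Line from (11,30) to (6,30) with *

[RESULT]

+                **                      
             ****                        
           **                            
                                         
                                         
                                   +     
                      ***     *   +      
                 *****        *  +       
             ****             *          
          ***                 *          
                              *  *       
                              *  *       
         ....                            
         ....                            
                                         
                                         
                                         
                                         


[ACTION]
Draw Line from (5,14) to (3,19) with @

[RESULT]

+                **                      
             ****                        
           **                            
                  @@                     
                @@                       
              @@                   +     
                      ***     *   +      
                 *****        *  +       
             ****             *          
          ***                 *          
                              *  *       
                              *  *       
         ....                            
         ....                            
                                         
                                         
                                         
                                         


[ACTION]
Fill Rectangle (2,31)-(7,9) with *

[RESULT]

+                **                      
             ****                        
         ***********************         
         ***********************         
         ***********************         
         ***********************   +     
         ***********************  +      
         *********************** +       
             ****             *          
          ***                 *          
                              *  *       
                              *  *       
         ....                            
         ....                            
                                         
                                         
                                         
                                         


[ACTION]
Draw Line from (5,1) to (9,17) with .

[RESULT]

+                **                      
             ****                        
         ***********************         
         ***********************         
         ***********************         
 ...     ***********************   +     
    .... ***********************  +      
        ....******************** +       
            ....*             *          
          ***   ..            *          
                              *  *       
                              *  *       
         ....                            
         ....                            
                                         
                                         
                                         
                                         


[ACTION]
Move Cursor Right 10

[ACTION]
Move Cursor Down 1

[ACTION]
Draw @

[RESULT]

                 **                      
          @  ****                        
         ***********************         
         ***********************         
         ***********************         
 ...     ***********************   +     
    .... ***********************  +      
        ....******************** +       
            ....*             *          
          ***   ..            *          
                              *  *       
                              *  *       
         ....                            
         ....                            
                                         
                                         
                                         
                                         
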